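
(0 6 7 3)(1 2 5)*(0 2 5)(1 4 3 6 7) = (0 7 6 1 5 4 3 2)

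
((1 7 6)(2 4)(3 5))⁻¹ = (1 6 7)(2 4)(3 5)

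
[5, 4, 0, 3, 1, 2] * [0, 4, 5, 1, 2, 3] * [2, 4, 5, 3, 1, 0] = [3, 5, 2, 4, 1, 0]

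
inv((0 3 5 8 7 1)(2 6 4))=(0 1 7 8 5 3)(2 4 6)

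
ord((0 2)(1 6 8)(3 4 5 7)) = 12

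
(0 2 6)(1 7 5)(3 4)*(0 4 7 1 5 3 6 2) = (3 7)(4 6)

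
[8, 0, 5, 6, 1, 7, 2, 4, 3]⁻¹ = [1, 4, 6, 8, 7, 2, 3, 5, 0]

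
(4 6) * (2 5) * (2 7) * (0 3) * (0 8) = (0 3 8) (2 5 7) (4 6) 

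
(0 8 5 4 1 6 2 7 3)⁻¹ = (0 3 7 2 6 1 4 5 8)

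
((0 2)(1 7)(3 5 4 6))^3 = (0 2)(1 7)(3 6 4 5)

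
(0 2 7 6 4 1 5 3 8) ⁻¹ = (0 8 3 5 1 4 6 7 2) 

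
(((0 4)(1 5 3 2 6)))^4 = (1 6 2 3 5)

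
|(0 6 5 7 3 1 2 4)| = 8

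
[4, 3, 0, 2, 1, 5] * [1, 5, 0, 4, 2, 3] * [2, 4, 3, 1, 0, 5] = [3, 0, 4, 2, 5, 1]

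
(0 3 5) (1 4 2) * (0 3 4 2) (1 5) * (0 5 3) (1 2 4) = (0 1 4 5) (2 3) 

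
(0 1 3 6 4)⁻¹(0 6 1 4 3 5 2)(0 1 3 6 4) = (0 6 5 2 1 4 3)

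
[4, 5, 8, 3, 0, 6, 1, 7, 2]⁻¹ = [4, 6, 8, 3, 0, 1, 5, 7, 2]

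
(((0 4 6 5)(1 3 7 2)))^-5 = (0 5 6 4)(1 2 7 3)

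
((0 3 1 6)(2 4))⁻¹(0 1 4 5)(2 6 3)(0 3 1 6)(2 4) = (0 1 4)(2 5 3 6)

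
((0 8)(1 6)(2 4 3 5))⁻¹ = (0 8)(1 6)(2 5 3 4)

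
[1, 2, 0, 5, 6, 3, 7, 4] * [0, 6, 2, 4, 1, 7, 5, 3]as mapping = [0→6, 1→2, 2→0, 3→7, 4→5, 5→4, 6→3, 7→1]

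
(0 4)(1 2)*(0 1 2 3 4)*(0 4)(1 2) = (0 4 2 1 3)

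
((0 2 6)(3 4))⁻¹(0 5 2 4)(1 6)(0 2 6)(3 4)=(0 1)(2 5 6 3)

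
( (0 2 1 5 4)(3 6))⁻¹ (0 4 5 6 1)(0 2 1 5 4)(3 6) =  (0 4 3 5 2)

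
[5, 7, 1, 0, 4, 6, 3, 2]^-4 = [0, 2, 7, 3, 4, 5, 6, 1]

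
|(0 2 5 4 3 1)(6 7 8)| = 6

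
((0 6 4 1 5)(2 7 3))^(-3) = (0 4 5 6 1)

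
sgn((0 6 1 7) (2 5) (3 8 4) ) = 1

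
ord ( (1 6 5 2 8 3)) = 6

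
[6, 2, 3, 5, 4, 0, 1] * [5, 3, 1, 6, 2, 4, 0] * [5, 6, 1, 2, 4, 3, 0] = [5, 6, 0, 4, 1, 3, 2]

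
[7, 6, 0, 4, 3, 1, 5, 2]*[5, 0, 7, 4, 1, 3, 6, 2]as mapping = [0→2, 1→6, 2→5, 3→1, 4→4, 5→0, 6→3, 7→7]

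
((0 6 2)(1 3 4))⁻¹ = (0 2 6)(1 4 3)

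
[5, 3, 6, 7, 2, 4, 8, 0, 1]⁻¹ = [7, 8, 4, 1, 5, 0, 2, 3, 6]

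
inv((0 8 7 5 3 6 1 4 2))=(0 2 4 1 6 3 5 7 8)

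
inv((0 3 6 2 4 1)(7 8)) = (0 1 4 2 6 3)(7 8)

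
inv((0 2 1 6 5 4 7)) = (0 7 4 5 6 1 2)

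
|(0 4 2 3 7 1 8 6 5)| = 9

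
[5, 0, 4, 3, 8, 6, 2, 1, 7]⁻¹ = [1, 7, 6, 3, 2, 0, 5, 8, 4]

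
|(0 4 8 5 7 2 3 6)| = 8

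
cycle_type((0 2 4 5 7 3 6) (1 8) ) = 2.7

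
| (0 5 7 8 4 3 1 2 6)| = 9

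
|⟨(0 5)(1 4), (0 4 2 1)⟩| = 120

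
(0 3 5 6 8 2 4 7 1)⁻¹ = (0 1 7 4 2 8 6 5 3)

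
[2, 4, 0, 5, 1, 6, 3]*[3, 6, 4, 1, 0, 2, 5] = [4, 0, 3, 2, 6, 5, 1]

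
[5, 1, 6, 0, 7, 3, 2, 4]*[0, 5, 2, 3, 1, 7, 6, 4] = [7, 5, 6, 0, 4, 3, 2, 1] 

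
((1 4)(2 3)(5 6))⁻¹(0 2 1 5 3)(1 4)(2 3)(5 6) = (0 3 4 6 2)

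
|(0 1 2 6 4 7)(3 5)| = 6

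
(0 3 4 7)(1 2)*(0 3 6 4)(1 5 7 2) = (0 6 4 2 5 7 3)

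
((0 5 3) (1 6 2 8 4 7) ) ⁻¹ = (0 3 5) (1 7 4 8 2 6) 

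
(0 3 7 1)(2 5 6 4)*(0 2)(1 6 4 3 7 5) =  (0 7 6 3 5 4)(1 2)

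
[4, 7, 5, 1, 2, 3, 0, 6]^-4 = [3, 4, 7, 0, 1, 6, 5, 2]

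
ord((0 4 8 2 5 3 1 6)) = 8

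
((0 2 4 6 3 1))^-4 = (0 4 3)(1 2 6)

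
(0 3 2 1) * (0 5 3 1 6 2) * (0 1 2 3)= (0 2 6 3 1 5)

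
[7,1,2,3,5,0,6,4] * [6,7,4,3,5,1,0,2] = [2,7,4,3,1,6,0,5]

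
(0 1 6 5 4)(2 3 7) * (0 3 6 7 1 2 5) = (0 2 6)(1 7 5 4 3)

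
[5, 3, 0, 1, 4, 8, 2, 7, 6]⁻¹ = [2, 3, 6, 1, 4, 0, 8, 7, 5]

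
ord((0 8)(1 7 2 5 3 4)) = 6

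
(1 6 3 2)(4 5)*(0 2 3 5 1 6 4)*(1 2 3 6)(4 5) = (0 3 6 4 2 1 5)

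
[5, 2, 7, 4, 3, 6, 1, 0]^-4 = [6, 7, 0, 3, 4, 1, 2, 5]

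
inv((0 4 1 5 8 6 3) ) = (0 3 6 8 5 1 4) 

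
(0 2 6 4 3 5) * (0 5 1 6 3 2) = (1 6 4 2 3)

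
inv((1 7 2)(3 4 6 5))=(1 2 7)(3 5 6 4)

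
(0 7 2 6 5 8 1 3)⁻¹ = (0 3 1 8 5 6 2 7)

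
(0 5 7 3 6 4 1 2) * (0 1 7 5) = (1 2)(3 6 4 7)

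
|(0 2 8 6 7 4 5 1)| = 8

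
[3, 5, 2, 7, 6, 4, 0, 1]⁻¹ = [6, 7, 2, 0, 5, 1, 4, 3]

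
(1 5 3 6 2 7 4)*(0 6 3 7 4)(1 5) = (0 6 2 4 5 7)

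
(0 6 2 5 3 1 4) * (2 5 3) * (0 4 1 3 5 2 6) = (2 5 6)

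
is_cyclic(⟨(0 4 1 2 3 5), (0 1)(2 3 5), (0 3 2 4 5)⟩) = no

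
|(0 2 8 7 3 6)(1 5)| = 6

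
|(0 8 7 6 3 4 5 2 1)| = 9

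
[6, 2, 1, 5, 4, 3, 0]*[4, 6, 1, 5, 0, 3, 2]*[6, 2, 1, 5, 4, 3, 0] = [1, 2, 0, 5, 6, 3, 4]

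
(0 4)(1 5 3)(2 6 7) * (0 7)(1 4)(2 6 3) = (0 1 5 2 3 4 7 6)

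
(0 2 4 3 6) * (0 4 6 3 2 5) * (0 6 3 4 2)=(0 5 6 2 3 4)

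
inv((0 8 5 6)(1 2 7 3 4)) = (0 6 5 8)(1 4 3 7 2)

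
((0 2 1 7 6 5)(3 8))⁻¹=(0 5 6 7 1 2)(3 8)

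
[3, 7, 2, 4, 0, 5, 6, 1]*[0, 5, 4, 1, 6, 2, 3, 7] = [1, 7, 4, 6, 0, 2, 3, 5]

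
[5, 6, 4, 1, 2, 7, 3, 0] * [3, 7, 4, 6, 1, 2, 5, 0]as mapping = [0→2, 1→5, 2→1, 3→7, 4→4, 5→0, 6→6, 7→3]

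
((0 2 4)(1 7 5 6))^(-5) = (0 2 4)(1 6 5 7)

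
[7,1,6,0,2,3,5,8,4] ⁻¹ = [3,1,4,5,8,6,2,0,7] 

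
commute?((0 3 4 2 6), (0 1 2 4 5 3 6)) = no:(0 3 4 2 6)*(0 1 2 4 5 3 6) = (0 6 1 2)(3 5), (0 1 2 4 5 3 6)*(0 3 4 2 6) = (0 1 6 3)(4 5)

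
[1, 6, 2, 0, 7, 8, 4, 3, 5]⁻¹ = [3, 0, 2, 7, 6, 8, 1, 4, 5]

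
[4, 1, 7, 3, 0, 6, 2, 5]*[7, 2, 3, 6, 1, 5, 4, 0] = [1, 2, 0, 6, 7, 4, 3, 5]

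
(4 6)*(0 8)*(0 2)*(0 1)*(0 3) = (0 8 2 1 3)(4 6)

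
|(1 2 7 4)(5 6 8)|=12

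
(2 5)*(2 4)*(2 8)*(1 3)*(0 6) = (0 6)(1 3)(2 5 4 8)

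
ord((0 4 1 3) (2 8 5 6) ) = 4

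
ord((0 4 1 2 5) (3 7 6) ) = 15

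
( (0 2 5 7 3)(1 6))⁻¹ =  (0 3 7 5 2)(1 6)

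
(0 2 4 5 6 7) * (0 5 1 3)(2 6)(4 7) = (0 6 4 1 3)(2 7 5)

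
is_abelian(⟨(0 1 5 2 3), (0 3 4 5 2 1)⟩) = no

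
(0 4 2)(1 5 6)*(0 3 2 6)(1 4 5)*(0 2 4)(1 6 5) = (0 1 6)(2 3 4 5)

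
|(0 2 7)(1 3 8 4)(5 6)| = 12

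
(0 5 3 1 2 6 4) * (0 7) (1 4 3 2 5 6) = (0 6 3 4 7) (1 5 2) 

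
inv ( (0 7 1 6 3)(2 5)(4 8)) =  (0 3 6 1 7)(2 5)(4 8)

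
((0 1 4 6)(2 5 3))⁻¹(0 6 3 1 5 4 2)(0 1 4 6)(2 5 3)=(0 2 4 3 6 5 1)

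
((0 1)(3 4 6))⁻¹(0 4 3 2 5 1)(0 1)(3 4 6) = (0 1 6 4 2 5)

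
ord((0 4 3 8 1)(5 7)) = 10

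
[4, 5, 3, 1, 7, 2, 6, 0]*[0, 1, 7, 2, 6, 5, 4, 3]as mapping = [0→6, 1→5, 2→2, 3→1, 4→3, 5→7, 6→4, 7→0]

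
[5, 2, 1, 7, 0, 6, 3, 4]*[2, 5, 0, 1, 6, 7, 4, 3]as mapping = [0→7, 1→0, 2→5, 3→3, 4→2, 5→4, 6→1, 7→6]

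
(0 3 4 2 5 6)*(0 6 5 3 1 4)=(0 1 4 2 3)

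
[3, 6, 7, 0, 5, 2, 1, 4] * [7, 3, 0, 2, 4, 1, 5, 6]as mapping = [0→2, 1→5, 2→6, 3→7, 4→1, 5→0, 6→3, 7→4]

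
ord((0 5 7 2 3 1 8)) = 7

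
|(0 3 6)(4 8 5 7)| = 12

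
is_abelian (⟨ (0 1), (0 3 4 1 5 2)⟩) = no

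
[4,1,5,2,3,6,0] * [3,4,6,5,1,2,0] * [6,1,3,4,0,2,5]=[1,0,3,5,2,6,4]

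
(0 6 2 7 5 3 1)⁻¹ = (0 1 3 5 7 2 6)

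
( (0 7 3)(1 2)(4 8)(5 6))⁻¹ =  (0 3 7)(1 2)(4 8)(5 6)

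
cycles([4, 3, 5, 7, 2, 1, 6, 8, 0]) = (0 4 2 5 1 3 7 8)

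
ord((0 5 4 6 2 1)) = 6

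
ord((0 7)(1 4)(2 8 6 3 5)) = 10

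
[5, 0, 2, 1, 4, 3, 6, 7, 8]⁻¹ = [1, 3, 2, 5, 4, 0, 6, 7, 8]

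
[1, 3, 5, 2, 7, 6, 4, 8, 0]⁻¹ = [8, 0, 3, 1, 6, 2, 5, 4, 7]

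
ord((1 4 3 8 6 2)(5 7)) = 6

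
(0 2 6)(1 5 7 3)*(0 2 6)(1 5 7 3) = (0 6 2)(1 7)(3 5)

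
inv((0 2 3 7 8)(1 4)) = (0 8 7 3 2)(1 4)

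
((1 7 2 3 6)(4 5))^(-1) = (1 6 3 2 7)(4 5)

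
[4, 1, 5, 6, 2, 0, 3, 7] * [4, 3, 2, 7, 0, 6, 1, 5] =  [0, 3, 6, 1, 2, 4, 7, 5]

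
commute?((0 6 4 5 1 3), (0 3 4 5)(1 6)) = no:(0 6 4 5 1 3) * (0 3 4 5)(1 6) = (0 1 4)(5 6), (0 3 4 5)(1 6) * (0 6 4 5 1 3) = (1 4)(3 5 6)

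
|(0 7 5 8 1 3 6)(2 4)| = 14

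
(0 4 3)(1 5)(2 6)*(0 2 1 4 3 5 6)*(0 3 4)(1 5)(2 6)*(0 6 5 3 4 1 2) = (0 1)(2 4)(3 5 6)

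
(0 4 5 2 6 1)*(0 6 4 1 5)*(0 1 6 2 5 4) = (0 6 4 1 2)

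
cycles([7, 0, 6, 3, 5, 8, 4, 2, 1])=(0 7 2 6 4 5 8 1)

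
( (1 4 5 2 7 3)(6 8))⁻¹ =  (1 3 7 2 5 4)(6 8)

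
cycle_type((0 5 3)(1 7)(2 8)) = 2^2.3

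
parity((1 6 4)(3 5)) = odd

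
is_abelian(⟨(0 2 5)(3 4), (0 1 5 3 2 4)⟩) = no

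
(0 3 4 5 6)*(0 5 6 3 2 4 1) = (0 2 4 6 5 3 1)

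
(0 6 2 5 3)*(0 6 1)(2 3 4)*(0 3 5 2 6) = (0 1 3)(4 6 5)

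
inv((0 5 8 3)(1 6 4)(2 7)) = (0 3 8 5)(1 4 6)(2 7)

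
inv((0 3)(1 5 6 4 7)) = (0 3)(1 7 4 6 5)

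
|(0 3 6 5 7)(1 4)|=10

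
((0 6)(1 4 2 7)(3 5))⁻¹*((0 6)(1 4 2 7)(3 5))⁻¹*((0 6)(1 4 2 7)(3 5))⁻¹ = (0 6)(1 4 2 7)(3 5)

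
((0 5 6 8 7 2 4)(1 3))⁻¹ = (0 4 2 7 8 6 5)(1 3)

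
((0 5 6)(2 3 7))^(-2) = (0 5 6)(2 3 7)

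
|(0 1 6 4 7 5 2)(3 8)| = 14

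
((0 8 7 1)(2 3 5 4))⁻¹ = (0 1 7 8)(2 4 5 3)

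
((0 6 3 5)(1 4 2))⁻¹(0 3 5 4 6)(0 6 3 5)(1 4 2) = (0 2 3 6 5)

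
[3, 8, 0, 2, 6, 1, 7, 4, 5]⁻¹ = [2, 5, 3, 0, 7, 8, 4, 6, 1]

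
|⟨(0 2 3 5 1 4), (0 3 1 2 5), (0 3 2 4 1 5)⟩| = 720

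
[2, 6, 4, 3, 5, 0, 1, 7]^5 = [2, 6, 4, 3, 5, 0, 1, 7]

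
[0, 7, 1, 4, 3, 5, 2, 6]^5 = [0, 7, 1, 4, 3, 5, 2, 6]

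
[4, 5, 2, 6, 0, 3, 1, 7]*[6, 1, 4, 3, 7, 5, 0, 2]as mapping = [0→7, 1→5, 2→4, 3→0, 4→6, 5→3, 6→1, 7→2]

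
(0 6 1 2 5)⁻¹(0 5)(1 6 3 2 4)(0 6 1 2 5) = (0 6)(1 3 5 4 2)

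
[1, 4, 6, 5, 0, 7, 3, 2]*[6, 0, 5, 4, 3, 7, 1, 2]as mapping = [0→0, 1→3, 2→1, 3→7, 4→6, 5→2, 6→4, 7→5]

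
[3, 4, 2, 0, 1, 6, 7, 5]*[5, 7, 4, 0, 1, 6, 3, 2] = [0, 1, 4, 5, 7, 3, 2, 6]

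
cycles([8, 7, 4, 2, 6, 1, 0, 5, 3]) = (0 8 3 2 4 6) (1 7 5) 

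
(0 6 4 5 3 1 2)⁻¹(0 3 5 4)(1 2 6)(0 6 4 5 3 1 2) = (0 4 2)(1 3 5 6)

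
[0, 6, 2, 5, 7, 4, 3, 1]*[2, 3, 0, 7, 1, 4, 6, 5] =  [2, 6, 0, 4, 5, 1, 7, 3]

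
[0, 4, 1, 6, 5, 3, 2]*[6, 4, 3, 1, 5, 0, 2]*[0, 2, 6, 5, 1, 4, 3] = [3, 4, 1, 6, 0, 2, 5]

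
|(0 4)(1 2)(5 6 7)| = 6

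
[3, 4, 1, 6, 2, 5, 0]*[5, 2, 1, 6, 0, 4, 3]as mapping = [0→6, 1→0, 2→2, 3→3, 4→1, 5→4, 6→5]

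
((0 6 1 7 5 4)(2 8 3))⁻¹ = (0 4 5 7 1 6)(2 3 8)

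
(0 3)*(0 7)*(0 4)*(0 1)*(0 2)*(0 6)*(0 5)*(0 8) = (0 3 7 4 1 2 6 5 8)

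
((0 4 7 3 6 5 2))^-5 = (0 7 6 2 4 3 5)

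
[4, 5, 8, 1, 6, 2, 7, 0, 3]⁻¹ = [7, 3, 5, 8, 0, 1, 4, 6, 2]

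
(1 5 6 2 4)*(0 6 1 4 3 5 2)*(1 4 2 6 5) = (0 5 4 2 3 1 6)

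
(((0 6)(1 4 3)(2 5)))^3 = (0 6)(2 5)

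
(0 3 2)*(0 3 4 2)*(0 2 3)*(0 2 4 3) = (0 3 4)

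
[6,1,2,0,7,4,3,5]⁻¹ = [3,1,2,6,5,7,0,4]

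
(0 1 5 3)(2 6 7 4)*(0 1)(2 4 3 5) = (1 2 6 7 3)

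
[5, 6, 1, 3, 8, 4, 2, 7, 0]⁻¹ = [8, 2, 6, 3, 5, 0, 1, 7, 4]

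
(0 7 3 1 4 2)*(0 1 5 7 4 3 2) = (0 4)(1 3 5 7 2)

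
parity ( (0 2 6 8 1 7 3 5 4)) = even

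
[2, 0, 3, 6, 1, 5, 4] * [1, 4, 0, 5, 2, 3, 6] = [0, 1, 5, 6, 4, 3, 2]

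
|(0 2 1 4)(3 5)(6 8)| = 4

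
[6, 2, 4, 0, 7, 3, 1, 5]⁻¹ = [3, 6, 1, 5, 2, 7, 0, 4]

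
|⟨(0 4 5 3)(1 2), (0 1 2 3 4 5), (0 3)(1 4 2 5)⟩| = 720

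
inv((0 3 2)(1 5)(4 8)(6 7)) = (0 2 3)(1 5)(4 8)(6 7)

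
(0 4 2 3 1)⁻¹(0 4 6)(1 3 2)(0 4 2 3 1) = (0 1 3)(2 6 4)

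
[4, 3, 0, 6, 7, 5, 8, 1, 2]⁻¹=[2, 7, 8, 1, 0, 5, 3, 4, 6]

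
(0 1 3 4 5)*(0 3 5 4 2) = (0 1 5 3 2)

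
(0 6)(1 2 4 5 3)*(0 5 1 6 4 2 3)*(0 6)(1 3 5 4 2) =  (0 2 1 5 6 4 3)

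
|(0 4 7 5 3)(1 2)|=10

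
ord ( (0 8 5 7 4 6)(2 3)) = 6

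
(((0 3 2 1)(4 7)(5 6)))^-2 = (0 2)(1 3)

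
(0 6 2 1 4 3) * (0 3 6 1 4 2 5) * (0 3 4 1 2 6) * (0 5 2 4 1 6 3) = (0 4 5)(1 3)(2 6)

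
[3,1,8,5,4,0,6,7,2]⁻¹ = [5,1,8,0,4,3,6,7,2]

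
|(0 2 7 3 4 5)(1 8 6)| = 6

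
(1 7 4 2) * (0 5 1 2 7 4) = (0 5 1 4 7)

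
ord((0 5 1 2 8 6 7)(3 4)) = 14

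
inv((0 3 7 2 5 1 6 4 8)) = (0 8 4 6 1 5 2 7 3)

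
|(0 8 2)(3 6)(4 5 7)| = 6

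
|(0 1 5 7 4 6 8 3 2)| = 9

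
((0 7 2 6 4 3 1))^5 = (0 3 6 7 1 4 2)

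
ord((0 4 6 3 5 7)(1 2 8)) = 6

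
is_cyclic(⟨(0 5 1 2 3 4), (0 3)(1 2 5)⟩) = no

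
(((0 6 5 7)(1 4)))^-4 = ()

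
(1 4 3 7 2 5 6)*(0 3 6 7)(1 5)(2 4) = (0 3)(1 2)(4 6 5 7)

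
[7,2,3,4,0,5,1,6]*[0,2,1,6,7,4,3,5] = [5,1,6,7,0,4,2,3]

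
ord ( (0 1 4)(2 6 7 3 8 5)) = 6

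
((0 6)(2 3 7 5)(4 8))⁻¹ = (0 6)(2 5 7 3)(4 8)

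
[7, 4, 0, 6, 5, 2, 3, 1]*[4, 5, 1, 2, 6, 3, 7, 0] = [0, 6, 4, 7, 3, 1, 2, 5]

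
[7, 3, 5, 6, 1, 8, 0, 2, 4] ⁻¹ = [6, 4, 7, 1, 8, 2, 3, 0, 5] 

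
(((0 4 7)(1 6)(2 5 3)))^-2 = (0 4 7)(2 5 3)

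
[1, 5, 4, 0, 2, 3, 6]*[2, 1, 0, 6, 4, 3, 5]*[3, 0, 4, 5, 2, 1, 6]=[0, 5, 2, 4, 3, 6, 1]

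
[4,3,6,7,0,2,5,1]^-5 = [4,3,6,7,0,2,5,1]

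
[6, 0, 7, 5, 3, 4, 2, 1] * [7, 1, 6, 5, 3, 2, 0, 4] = [0, 7, 4, 2, 5, 3, 6, 1]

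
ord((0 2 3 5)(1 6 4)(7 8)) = 12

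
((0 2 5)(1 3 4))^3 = ()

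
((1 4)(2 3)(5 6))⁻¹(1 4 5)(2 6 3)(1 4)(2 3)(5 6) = (1 6 4)(2 3 5)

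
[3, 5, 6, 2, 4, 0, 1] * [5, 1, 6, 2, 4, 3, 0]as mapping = [0→2, 1→3, 2→0, 3→6, 4→4, 5→5, 6→1]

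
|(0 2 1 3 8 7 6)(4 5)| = 14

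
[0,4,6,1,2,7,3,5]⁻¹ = [0,3,4,6,1,7,2,5]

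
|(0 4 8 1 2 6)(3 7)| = 6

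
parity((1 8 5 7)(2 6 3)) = odd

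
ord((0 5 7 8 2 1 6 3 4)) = 9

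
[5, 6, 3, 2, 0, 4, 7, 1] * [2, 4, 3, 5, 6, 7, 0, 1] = [7, 0, 5, 3, 2, 6, 1, 4]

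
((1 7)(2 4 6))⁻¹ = (1 7)(2 6 4)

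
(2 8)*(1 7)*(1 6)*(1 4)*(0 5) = (0 5) (1 7 6 4) (2 8) 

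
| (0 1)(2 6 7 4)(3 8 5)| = 12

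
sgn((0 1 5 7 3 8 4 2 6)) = 1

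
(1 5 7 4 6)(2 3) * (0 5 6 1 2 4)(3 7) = (0 5 3 4 1 6 2 7)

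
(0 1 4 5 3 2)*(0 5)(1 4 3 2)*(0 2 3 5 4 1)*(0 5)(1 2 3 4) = (0 2 1)(3 5 4)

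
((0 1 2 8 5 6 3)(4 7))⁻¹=(0 3 6 5 8 2 1)(4 7)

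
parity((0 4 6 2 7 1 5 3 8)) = even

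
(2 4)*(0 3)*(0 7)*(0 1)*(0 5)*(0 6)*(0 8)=(0 3 7 1 5 6 8)(2 4)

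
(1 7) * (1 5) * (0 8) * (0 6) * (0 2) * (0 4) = (0 8 6 2 4)(1 7 5)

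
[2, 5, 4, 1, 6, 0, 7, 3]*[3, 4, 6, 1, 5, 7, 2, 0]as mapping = [0→6, 1→7, 2→5, 3→4, 4→2, 5→3, 6→0, 7→1]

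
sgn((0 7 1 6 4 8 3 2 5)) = 1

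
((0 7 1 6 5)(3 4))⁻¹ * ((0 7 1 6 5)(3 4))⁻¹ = (0 6 7 5 1)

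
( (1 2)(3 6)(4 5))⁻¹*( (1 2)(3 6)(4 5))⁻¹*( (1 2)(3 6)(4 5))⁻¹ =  (1 2)(3 6)(4 5)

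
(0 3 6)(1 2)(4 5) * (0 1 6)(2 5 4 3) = (0 2 6 1 5 3)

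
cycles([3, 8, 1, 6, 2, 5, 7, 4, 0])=(0 3 6 7 4 2 1 8)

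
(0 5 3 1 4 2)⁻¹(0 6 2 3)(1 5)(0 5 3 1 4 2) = (0 1 5 6)(3 4)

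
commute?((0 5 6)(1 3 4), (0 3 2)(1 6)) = no:(0 5 6)(1 3 4) * (0 3 2)(1 6) = (0 5 1 2)(3 4 6), (0 3 2)(1 6) * (0 5 6)(1 3 4) = (0 4 1)(2 5 6 3)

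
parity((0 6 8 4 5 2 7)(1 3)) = odd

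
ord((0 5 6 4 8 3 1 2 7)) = 9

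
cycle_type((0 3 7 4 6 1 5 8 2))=9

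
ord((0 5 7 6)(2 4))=4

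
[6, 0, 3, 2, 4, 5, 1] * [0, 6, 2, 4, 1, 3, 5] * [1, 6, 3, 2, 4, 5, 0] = [5, 1, 4, 3, 6, 2, 0]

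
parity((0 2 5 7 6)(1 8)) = odd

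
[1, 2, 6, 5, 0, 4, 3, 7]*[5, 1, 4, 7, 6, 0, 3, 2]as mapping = [0→1, 1→4, 2→3, 3→0, 4→5, 5→6, 6→7, 7→2]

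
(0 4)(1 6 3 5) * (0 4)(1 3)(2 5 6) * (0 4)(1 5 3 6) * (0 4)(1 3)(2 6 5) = (1 6 2)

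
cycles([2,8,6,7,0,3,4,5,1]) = (0 2 6 4)(1 8)(3 7 5)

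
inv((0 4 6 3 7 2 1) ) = (0 1 2 7 3 6 4) 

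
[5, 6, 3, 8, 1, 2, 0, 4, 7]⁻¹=[6, 4, 5, 2, 7, 0, 1, 8, 3]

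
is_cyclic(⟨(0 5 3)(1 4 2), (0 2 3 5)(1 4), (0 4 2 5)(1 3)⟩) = no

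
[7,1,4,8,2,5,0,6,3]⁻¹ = [6,1,4,8,2,5,7,0,3]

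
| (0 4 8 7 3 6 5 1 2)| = 9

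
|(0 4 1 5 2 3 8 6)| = 8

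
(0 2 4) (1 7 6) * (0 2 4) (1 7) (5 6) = (0 4 2) (5 6 7) 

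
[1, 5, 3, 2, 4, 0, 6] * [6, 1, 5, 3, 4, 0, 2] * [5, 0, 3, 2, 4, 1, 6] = [0, 5, 2, 1, 4, 6, 3]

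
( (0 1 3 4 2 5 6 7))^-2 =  (0 6 2 3)(1 7 5 4)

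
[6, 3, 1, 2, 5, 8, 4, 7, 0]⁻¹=[8, 2, 3, 1, 6, 4, 0, 7, 5]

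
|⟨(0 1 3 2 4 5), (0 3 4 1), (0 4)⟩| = 720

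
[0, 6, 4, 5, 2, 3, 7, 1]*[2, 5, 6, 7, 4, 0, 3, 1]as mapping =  [0→2, 1→3, 2→4, 3→0, 4→6, 5→7, 6→1, 7→5]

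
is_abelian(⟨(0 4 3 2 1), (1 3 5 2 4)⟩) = no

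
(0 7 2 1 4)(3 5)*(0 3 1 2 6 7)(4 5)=(1 5)(3 4)(6 7)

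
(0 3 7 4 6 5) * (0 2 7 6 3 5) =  (0 5 2 7 4 3 6) 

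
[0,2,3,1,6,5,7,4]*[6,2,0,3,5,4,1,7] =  [6,0,3,2,1,4,7,5] 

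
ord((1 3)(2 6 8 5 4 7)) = 6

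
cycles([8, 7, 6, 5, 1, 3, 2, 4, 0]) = (0 8)(1 7 4)(2 6)(3 5)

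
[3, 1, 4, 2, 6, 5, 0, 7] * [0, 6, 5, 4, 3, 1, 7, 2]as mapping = [0→4, 1→6, 2→3, 3→5, 4→7, 5→1, 6→0, 7→2]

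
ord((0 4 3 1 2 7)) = 6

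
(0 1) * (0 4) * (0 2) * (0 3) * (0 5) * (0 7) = (0 1 4 2 3 5 7)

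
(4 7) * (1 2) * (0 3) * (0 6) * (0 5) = (0 3 6 5)(1 2)(4 7)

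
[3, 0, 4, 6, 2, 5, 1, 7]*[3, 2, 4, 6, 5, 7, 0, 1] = [6, 3, 5, 0, 4, 7, 2, 1]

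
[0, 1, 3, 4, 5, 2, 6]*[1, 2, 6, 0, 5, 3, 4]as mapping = [0→1, 1→2, 2→0, 3→5, 4→3, 5→6, 6→4]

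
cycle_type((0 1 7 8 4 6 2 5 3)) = 9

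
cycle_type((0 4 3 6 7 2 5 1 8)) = 9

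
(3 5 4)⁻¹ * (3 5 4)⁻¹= (3 5 4)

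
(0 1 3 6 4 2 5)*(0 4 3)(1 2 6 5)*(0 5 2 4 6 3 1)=(0 4 3 2)(1 5 6)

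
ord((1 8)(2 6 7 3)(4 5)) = 4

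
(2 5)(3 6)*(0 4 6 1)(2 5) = (0 4 6 3 1)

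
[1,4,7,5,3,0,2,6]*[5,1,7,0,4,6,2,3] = [1,4,3,6,0,5,7,2]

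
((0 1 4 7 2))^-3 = (0 4 2 1 7)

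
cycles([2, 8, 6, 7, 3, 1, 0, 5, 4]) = (0 2 6)(1 8 4 3 7 5)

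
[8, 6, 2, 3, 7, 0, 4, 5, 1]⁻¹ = [5, 8, 2, 3, 6, 7, 1, 4, 0]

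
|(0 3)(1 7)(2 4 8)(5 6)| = 6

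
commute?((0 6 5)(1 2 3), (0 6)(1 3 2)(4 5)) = no:(0 6 5)(1 2 3) * (0 6)(1 3 2)(4 5) = (4 5 6), (0 6)(1 3 2)(4 5) * (0 6 5)(1 2 3) = (0 5 4)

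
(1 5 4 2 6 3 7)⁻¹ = (1 7 3 6 2 4 5)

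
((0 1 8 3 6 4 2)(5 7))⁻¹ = (0 2 4 6 3 8 1)(5 7)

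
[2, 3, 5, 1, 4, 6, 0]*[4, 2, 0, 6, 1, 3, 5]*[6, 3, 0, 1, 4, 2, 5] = [6, 5, 1, 0, 3, 2, 4]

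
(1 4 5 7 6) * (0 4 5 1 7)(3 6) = (0 4 1 5)(3 6 7)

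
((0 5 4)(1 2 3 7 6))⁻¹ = (0 4 5)(1 6 7 3 2)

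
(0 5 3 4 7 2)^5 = (0 2 7 4 3 5)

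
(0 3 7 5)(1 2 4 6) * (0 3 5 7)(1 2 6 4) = (0 5 3)(1 6 2)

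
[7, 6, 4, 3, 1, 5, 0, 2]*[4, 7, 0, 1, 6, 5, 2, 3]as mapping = [0→3, 1→2, 2→6, 3→1, 4→7, 5→5, 6→4, 7→0]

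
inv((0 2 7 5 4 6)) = (0 6 4 5 7 2)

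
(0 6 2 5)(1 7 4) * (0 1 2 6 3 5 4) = (0 3 5 1 7)(2 4)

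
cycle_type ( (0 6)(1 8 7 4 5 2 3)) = 2.7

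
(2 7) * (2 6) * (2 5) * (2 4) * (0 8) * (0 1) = (0 8 1)(2 7 6 5 4)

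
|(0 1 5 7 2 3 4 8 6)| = 9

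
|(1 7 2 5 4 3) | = 6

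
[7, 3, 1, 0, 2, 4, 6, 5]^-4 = [4, 7, 0, 5, 3, 1, 6, 2]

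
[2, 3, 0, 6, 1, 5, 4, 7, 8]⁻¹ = [2, 4, 0, 1, 6, 5, 3, 7, 8]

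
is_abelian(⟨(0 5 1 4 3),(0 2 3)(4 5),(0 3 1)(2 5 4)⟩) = no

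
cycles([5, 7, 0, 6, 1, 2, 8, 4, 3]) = (0 5 2)(1 7 4)(3 6 8)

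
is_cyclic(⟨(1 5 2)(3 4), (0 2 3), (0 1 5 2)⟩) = no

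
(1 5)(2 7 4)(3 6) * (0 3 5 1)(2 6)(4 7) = (0 3 2 4 6 5)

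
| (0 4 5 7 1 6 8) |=7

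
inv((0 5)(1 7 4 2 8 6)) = (0 5)(1 6 8 2 4 7)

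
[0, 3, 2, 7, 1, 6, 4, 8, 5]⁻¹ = [0, 4, 2, 1, 6, 8, 5, 3, 7]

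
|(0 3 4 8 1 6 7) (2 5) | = 14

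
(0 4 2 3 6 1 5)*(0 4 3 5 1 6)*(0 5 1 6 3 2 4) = (0 2 1 6 3 5)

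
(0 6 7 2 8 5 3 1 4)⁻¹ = (0 4 1 3 5 8 2 7 6)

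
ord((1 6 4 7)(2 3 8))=12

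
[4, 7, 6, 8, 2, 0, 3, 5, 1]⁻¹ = [5, 8, 4, 6, 0, 7, 2, 1, 3]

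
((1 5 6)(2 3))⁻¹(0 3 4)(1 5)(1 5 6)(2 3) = (0 2 4)(5 6)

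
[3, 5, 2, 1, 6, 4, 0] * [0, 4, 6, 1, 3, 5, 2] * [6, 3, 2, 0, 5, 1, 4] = [3, 1, 4, 5, 2, 0, 6]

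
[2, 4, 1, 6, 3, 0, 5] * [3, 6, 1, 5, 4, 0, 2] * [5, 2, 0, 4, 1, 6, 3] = [2, 1, 3, 0, 6, 4, 5] 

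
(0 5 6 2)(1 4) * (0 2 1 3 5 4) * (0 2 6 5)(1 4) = (0 1 2 6 4 3)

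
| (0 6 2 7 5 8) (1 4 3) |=6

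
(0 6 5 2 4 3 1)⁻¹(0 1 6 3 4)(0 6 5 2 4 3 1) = (0 5 1 3 6)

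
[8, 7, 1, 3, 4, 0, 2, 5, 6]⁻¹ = [5, 2, 6, 3, 4, 7, 8, 1, 0]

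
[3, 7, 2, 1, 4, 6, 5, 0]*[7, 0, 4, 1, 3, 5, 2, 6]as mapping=[0→1, 1→6, 2→4, 3→0, 4→3, 5→2, 6→5, 7→7]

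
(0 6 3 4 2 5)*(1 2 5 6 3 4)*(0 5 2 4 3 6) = (0 6 3 1 4 2)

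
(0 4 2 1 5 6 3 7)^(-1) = (0 7 3 6 5 1 2 4)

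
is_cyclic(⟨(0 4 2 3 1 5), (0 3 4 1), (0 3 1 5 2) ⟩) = no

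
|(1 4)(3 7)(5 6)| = 2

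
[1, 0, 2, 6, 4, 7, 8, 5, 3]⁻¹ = [1, 0, 2, 8, 4, 7, 3, 5, 6]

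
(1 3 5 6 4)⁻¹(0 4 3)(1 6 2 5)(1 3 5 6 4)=(0 1 5)(2 6 3 4)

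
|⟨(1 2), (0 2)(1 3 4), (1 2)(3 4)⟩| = 120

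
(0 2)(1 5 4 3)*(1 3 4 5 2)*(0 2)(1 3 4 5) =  (0 3 4 5 1)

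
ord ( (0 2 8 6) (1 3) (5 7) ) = 4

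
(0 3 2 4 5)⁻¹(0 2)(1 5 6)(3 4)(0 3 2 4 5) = (0 6 1)(2 5)(3 4)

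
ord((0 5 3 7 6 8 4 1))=8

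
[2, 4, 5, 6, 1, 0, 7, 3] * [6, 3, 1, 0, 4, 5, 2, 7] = [1, 4, 5, 2, 3, 6, 7, 0]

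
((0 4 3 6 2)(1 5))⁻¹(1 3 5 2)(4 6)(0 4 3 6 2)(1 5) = (0 5 6 1)(2 3)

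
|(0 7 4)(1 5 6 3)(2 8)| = 12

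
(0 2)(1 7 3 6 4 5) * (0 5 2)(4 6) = (1 7 3 4 2 5)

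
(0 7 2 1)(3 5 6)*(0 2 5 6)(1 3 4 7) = (0 1 2 3 6 4 7 5)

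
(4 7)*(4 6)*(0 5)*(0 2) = (0 5 2) (4 7 6) 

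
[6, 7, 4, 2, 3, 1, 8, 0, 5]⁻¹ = [7, 5, 3, 4, 2, 8, 0, 1, 6]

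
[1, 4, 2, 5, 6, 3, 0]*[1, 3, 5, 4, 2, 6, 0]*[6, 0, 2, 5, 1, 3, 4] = [5, 2, 3, 4, 6, 1, 0]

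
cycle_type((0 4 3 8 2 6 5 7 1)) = 9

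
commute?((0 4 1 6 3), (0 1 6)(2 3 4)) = no:(0 4 1 6 3) * (0 1 6)(2 3 4) = (0 2 3 1)(4 6), (0 1 6)(2 3 4) * (0 4 1 6 3) = (0 6 4 2)(1 3)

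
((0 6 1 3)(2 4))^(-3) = (0 6 1 3)(2 4)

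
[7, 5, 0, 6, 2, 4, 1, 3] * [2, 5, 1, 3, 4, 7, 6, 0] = [0, 7, 2, 6, 1, 4, 5, 3]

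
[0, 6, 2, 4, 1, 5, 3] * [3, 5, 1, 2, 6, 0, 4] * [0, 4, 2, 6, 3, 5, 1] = [6, 3, 4, 1, 5, 0, 2] 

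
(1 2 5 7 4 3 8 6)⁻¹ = (1 6 8 3 4 7 5 2)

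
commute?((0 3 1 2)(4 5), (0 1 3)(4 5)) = no:(0 3 1 2)(4 5)*(0 1 3)(4 5) = (1 2), (0 1 3)(4 5)*(0 3 1 2)(4 5) = (0 2)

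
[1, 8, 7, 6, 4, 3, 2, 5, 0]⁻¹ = [8, 0, 6, 5, 4, 7, 3, 2, 1]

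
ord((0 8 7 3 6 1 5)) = 7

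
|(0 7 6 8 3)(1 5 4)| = 15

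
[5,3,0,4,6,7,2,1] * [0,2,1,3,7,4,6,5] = [4,3,0,7,6,5,1,2]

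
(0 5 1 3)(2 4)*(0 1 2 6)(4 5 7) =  (0 7 4 6)(1 3)(2 5)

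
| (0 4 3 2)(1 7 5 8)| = 4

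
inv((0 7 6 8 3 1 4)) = (0 4 1 3 8 6 7)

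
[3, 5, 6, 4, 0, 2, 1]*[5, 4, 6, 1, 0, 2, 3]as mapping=[0→1, 1→2, 2→3, 3→0, 4→5, 5→6, 6→4]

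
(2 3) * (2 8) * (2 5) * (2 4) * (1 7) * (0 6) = (0 6)(1 7)(2 3 8 5 4)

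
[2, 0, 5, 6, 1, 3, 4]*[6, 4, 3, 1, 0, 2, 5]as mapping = [0→3, 1→6, 2→2, 3→5, 4→4, 5→1, 6→0]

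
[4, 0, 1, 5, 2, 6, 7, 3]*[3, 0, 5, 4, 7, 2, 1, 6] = [7, 3, 0, 2, 5, 1, 6, 4]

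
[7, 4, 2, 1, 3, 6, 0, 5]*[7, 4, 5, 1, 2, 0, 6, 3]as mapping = [0→3, 1→2, 2→5, 3→4, 4→1, 5→6, 6→7, 7→0]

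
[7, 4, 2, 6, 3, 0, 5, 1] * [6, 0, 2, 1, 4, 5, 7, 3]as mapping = [0→3, 1→4, 2→2, 3→7, 4→1, 5→6, 6→5, 7→0]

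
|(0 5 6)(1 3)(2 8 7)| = 6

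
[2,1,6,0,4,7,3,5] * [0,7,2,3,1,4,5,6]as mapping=[0→2,1→7,2→5,3→0,4→1,5→6,6→3,7→4]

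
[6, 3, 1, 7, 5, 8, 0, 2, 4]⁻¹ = [6, 2, 7, 1, 8, 4, 0, 3, 5]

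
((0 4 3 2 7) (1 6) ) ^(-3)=(0 3 7 4 2) (1 6) 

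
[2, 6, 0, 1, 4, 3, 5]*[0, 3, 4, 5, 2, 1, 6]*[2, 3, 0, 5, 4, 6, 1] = [4, 1, 2, 5, 0, 6, 3]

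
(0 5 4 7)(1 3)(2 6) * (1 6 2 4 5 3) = (0 3 6 4 7)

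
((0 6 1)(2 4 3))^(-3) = ()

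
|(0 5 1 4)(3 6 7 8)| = 4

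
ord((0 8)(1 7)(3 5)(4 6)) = 2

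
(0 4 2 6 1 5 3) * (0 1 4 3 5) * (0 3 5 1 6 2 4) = (0 5 1 3 6)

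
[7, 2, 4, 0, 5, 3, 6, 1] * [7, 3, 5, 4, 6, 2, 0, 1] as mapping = [0→1, 1→5, 2→6, 3→7, 4→2, 5→4, 6→0, 7→3] 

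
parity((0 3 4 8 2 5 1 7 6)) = even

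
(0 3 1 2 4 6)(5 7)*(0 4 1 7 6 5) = (0 3 7)(1 2)(4 5 6)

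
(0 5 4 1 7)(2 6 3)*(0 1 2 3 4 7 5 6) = (0 6 4 2)(1 5 7)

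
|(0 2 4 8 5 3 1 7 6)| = 9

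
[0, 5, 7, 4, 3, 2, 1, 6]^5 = [0, 1, 2, 4, 3, 5, 6, 7]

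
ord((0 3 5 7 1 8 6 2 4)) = 9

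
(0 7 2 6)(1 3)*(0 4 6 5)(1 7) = (0 1 3 7 2 5)(4 6)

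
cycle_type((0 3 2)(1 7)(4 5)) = 2^2.3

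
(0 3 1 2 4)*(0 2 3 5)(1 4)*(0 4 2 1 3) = (0 5 4 1)(2 3)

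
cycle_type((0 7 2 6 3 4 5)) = 7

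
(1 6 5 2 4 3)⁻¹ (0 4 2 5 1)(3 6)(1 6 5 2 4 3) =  (0 3 4 2 6)(1 5)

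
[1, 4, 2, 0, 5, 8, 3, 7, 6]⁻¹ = [3, 0, 2, 6, 1, 4, 8, 7, 5]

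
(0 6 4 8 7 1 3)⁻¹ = (0 3 1 7 8 4 6)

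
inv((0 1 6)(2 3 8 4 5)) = (0 6 1)(2 5 4 8 3)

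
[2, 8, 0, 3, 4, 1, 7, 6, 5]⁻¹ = [2, 5, 0, 3, 4, 8, 7, 6, 1]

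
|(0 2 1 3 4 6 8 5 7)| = 9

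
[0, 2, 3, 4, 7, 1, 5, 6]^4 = [0, 7, 6, 5, 1, 4, 3, 2]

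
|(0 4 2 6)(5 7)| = 4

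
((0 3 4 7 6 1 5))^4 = (0 6 3 1 4 5 7)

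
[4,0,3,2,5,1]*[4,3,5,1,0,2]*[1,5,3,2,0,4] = [1,0,5,4,3,2]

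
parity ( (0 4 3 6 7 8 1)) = even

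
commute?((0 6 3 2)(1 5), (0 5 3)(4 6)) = no:(0 6 3 2)(1 5)*(0 5 3)(4 6) = (0 4 6)(1 3 2 5), (0 5 3)(4 6)*(0 6 3 2)(1 5) = (0 1 5 2)(3 6 4)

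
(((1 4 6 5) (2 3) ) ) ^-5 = (1 5 6 4) (2 3) 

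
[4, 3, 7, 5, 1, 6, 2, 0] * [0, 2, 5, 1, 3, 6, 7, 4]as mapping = [0→3, 1→1, 2→4, 3→6, 4→2, 5→7, 6→5, 7→0]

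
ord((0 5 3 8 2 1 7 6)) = 8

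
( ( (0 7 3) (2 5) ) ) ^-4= (0 3 7) 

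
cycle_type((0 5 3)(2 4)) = 2.3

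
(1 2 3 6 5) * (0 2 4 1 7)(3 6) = (0 2 6 5 7)(1 4)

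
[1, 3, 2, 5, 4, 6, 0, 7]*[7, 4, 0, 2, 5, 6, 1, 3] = [4, 2, 0, 6, 5, 1, 7, 3]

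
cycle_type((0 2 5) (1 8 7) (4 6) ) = 2.3^2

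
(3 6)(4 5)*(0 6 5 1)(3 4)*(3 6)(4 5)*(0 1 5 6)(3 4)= (0 4 5)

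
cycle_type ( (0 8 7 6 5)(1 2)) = 2.5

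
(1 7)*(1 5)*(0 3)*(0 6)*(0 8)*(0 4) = (0 3 6 8 4) (1 7 5) 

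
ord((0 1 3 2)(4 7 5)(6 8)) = 12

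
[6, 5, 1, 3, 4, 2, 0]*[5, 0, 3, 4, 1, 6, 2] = [2, 6, 0, 4, 1, 3, 5]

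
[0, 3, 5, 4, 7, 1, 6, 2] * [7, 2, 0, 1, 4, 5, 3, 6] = [7, 1, 5, 4, 6, 2, 3, 0]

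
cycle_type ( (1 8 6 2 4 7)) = 6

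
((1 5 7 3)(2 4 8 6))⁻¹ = (1 3 7 5)(2 6 8 4)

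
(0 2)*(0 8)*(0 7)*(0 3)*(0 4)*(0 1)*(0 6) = (0 2 8 7 3 4 1 6)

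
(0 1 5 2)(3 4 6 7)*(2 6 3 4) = (0 1 5 6 7 4 3 2)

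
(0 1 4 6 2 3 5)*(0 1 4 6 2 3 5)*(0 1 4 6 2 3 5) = (0 6 5 4 3 1 2)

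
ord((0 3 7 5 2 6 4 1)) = 8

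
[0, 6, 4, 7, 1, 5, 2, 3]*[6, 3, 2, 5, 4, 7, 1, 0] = [6, 1, 4, 0, 3, 7, 2, 5]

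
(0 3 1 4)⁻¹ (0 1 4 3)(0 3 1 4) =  (0 1 3 4)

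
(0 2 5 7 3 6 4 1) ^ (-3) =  (0 6 5 1 3 2 4 7) 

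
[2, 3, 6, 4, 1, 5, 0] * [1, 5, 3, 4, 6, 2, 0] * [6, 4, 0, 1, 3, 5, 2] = [1, 3, 6, 2, 5, 0, 4]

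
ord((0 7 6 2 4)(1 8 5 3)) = 20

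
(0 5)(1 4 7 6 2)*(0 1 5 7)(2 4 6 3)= (0 7 3 2 5 1 6 4)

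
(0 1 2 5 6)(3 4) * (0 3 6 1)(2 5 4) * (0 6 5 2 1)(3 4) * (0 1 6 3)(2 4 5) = (0 3 6 5 1 4 2)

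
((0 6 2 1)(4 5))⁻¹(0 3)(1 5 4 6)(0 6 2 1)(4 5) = (0 4 5 2)(3 6)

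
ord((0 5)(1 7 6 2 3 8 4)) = 14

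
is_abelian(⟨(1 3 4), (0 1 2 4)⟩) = no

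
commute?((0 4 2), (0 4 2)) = yes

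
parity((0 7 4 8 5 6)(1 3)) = even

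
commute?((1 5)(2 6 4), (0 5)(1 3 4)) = no:(1 5)(2 6 4)*(0 5)(1 3 4) = (0 5 3 4 2 6 1), (0 5)(1 3 4)*(1 5)(2 6 4) = (0 1 3 2 6 4 5)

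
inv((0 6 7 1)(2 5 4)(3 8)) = (0 1 7 6)(2 4 5)(3 8)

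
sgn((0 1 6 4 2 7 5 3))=-1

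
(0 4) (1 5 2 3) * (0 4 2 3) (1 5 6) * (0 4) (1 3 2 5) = (0 5 2 4) (1 6 3) 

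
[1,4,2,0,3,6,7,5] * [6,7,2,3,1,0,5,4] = [7,1,2,6,3,5,4,0]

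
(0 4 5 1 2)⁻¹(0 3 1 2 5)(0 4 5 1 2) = (0 1 4 3 2)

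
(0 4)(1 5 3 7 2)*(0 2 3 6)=(0 4 2 1 5 6)(3 7)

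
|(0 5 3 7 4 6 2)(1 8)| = 14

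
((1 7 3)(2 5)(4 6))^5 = (1 3 7)(2 5)(4 6)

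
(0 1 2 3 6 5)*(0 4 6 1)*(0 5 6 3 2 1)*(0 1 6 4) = (0 5)(1 6 4 3)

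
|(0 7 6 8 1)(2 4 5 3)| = 20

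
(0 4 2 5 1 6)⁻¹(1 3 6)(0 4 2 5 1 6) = (0 6 3)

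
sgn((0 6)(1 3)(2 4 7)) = 1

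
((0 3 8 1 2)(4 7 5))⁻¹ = (0 2 1 8 3)(4 5 7)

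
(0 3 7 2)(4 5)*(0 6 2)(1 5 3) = (0 1 5 4 3 7)(2 6)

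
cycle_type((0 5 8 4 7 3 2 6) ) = 8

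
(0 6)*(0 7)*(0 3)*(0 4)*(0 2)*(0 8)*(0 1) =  (0 6 7 3 4 2 8 1) 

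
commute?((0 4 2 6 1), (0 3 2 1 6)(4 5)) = no:(0 4 2 6 1) * (0 3 2 1 6)(4 5) = (0 5 4 1 3 2), (0 3 2 1 6)(4 5) * (0 4 2 6 1) = (0 3 6 4 5 2)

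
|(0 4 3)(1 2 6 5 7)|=15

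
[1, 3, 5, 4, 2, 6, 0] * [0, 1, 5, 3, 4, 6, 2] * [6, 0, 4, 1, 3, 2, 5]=[0, 1, 5, 3, 2, 4, 6]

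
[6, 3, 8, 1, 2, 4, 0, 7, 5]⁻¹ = [6, 3, 4, 1, 5, 8, 0, 7, 2]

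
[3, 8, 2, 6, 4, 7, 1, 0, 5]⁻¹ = [7, 6, 2, 0, 4, 8, 3, 5, 1]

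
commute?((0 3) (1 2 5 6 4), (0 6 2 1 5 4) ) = no:(0 3) (1 2 5 6 4)*(0 6 2 1 5 4) = (0 3 6) (2 4 5), (0 6 2 1 5 4)*(0 3) (1 2 5 6 4) = (0 4 3) (1 6 5) 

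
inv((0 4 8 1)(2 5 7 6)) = (0 1 8 4)(2 6 7 5)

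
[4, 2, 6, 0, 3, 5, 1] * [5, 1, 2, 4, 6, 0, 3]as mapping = [0→6, 1→2, 2→3, 3→5, 4→4, 5→0, 6→1]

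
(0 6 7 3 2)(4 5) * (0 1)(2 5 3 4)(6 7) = (0 7 4 3 5 2 1)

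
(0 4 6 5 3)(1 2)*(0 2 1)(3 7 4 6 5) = (0 6 3 2)(4 5 7)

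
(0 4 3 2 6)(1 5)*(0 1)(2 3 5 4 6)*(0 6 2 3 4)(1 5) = (0 2 3 4 1)(5 6)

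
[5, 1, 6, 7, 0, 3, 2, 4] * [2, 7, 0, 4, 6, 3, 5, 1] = [3, 7, 5, 1, 2, 4, 0, 6]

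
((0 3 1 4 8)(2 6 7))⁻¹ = (0 8 4 1 3)(2 7 6)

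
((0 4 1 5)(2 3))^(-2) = (0 1)(4 5)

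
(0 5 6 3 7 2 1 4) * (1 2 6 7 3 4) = (0 5 7 6 4)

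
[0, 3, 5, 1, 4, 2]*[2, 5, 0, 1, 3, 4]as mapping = [0→2, 1→1, 2→4, 3→5, 4→3, 5→0]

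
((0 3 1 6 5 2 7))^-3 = (0 5 3 2 1 7 6)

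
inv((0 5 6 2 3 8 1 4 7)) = (0 7 4 1 8 3 2 6 5)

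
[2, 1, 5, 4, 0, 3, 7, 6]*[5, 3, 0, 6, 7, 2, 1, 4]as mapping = [0→0, 1→3, 2→2, 3→7, 4→5, 5→6, 6→4, 7→1]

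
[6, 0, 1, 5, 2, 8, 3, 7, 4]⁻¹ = [1, 2, 4, 6, 8, 3, 0, 7, 5]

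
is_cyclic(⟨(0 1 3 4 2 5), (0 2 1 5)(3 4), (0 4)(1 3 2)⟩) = no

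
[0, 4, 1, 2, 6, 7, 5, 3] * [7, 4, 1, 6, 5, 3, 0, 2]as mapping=[0→7, 1→5, 2→4, 3→1, 4→0, 5→2, 6→3, 7→6]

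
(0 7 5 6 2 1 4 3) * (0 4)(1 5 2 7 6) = (0 6 7 2 5 1)(3 4)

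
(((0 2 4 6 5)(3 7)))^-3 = (0 4 5 2 6)(3 7)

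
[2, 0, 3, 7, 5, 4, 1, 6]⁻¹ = [1, 6, 0, 2, 5, 4, 7, 3]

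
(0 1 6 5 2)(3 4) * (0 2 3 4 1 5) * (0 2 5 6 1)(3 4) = (0 6 2 5 4 3)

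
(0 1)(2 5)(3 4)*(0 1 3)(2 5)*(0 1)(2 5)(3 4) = (0 4 1)(2 5)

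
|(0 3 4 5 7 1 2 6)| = 8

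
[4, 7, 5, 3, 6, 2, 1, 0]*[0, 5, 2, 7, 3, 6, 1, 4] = [3, 4, 6, 7, 1, 2, 5, 0]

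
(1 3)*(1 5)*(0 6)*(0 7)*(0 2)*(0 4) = (0 6 7 2 4)(1 3 5)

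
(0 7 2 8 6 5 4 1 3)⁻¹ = (0 3 1 4 5 6 8 2 7)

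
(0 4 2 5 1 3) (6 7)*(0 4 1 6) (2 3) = (0 1 2 5 6 7) (3 4) 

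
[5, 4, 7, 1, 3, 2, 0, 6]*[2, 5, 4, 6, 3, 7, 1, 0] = [7, 3, 0, 5, 6, 4, 2, 1]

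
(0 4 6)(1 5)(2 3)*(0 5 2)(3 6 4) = (0 3)(1 2 6 5)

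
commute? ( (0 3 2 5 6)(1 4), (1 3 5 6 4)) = no: (0 3 2 5 6)(1 4)*(1 3 5 6 4) = (0 5 4 3 2 6), (1 3 5 6 4)*(0 3 2 5 6)(1 4) = (0 3 6 1 2 5)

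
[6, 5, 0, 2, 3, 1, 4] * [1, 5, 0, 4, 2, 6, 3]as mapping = [0→3, 1→6, 2→1, 3→0, 4→4, 5→5, 6→2]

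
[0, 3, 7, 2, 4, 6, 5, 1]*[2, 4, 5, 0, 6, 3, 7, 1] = [2, 0, 1, 5, 6, 7, 3, 4]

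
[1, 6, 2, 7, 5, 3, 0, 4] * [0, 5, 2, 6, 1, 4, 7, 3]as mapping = [0→5, 1→7, 2→2, 3→3, 4→4, 5→6, 6→0, 7→1]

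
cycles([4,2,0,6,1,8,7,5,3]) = (0 4 1 2)(3 6 7 5 8)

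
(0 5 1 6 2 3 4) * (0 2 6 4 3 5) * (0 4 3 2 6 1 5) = (0 4 6 1 3 2) 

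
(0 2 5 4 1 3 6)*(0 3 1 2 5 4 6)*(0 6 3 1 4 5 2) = (0 2 5 3 6 1 4)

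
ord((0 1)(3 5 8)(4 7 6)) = 6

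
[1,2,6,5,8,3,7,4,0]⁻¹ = [8,0,1,5,7,3,2,6,4]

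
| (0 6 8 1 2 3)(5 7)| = 6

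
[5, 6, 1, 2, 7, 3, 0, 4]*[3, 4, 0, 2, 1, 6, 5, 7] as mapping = [0→6, 1→5, 2→4, 3→0, 4→7, 5→2, 6→3, 7→1] 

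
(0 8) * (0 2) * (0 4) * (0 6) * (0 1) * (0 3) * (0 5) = (0 8 2 4 6 1 3 5)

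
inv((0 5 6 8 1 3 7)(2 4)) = (0 7 3 1 8 6 5)(2 4)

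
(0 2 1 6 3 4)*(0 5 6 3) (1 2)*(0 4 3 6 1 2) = (0 2) (1 6 4 5) 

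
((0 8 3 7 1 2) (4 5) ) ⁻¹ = (0 2 1 7 3 8) (4 5) 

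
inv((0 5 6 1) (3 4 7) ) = (0 1 6 5) (3 7 4) 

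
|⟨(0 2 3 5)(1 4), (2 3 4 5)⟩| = 720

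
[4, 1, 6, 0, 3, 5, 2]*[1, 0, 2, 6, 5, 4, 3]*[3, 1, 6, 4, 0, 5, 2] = [5, 3, 4, 1, 2, 0, 6]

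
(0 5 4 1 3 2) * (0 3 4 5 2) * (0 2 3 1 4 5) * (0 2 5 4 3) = (1 4 3 5 2)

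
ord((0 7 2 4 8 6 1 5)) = 8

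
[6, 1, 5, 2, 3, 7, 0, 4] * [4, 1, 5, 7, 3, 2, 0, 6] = [0, 1, 2, 5, 7, 6, 4, 3]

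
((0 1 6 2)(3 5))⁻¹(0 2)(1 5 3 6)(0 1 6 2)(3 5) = (0 1)(2 6 3 5)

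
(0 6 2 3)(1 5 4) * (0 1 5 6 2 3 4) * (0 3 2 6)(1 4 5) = (0 6 2 5 3 4 1)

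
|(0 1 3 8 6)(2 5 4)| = 15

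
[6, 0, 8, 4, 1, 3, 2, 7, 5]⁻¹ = [1, 4, 6, 5, 3, 8, 0, 7, 2]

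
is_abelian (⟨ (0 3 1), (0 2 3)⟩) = no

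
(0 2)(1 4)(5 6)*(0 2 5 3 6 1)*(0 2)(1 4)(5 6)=(0 6 3 5 4 2)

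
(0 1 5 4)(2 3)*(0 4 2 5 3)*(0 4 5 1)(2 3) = (1 2 4 5 3)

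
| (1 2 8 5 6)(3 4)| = 10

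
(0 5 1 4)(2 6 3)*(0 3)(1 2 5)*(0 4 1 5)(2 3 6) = (0 5 3)(4 6)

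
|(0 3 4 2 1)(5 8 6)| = 15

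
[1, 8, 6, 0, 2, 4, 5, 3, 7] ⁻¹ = [3, 0, 4, 7, 5, 6, 2, 8, 1] 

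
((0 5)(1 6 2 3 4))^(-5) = (0 5)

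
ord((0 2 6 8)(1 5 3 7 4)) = 20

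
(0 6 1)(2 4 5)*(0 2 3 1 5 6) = (1 2 4 6 5 3)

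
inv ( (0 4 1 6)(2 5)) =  (0 6 1 4)(2 5)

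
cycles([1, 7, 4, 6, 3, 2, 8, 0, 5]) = (0 1 7)(2 4 3 6 8 5)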